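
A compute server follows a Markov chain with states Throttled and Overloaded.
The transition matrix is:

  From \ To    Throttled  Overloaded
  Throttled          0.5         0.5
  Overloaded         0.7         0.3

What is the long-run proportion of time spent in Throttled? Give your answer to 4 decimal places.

0.5833

Let the stationary distribution be π with π = πP and π_1 + π_2 = 1.
π_1 = 0.5·π_1 + 0.7·π_2
Solving with the normalization constraint gives π = (0.5833, 0.4167).
So the stationary probability of Throttled is 0.5833.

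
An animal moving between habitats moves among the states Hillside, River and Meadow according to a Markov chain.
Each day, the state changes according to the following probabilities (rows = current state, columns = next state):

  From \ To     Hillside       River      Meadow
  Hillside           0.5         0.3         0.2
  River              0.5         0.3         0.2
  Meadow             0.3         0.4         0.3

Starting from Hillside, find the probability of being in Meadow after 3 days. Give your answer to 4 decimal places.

Propagate the distribution vector 3 days from Hillside.
After 0 days: (1.0000, 0.0000, 0.0000)
After 1 day: (0.5000, 0.3000, 0.2000)
After 2 days: (0.4600, 0.3200, 0.2200)
After 3 days: (0.4560, 0.3220, 0.2220)
P(in Meadow after 3 days) = 0.2220

0.2220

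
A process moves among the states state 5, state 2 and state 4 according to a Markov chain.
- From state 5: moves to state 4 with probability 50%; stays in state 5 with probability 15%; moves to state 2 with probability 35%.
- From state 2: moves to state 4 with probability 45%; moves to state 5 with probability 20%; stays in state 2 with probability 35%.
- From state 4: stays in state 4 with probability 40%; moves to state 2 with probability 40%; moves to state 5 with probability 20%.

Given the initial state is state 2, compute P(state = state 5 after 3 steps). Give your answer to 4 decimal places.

0.1905

Propagate the distribution vector 3 steps from state 2.
After 0 steps: (0.0000, 1.0000, 0.0000)
After 1 step: (0.2000, 0.3500, 0.4500)
After 2 steps: (0.1900, 0.3725, 0.4375)
After 3 steps: (0.1905, 0.3719, 0.4376)
P(in state 5 after 3 steps) = 0.1905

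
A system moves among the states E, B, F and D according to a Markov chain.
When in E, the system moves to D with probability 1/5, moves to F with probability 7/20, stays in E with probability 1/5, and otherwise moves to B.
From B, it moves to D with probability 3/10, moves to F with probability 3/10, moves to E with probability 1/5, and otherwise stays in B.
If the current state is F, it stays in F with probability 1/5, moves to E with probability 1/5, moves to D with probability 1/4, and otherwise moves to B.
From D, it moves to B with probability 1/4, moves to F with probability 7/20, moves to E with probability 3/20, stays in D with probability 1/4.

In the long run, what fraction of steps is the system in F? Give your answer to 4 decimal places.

Let the stationary distribution be π with π = πP and π_1 + π_2 + π_3 + π_4 = 1.
π_1 = 0.2·π_1 + 0.2·π_2 + 0.2·π_3 + 0.15·π_4
π_2 = 0.25·π_1 + 0.2·π_2 + 0.35·π_3 + 0.25·π_4
π_3 = 0.35·π_1 + 0.3·π_2 + 0.2·π_3 + 0.35·π_4
Solving with the normalization constraint gives π = (0.1873, 0.2660, 0.2928, 0.2539).
So the stationary probability of F is 0.2928.

0.2928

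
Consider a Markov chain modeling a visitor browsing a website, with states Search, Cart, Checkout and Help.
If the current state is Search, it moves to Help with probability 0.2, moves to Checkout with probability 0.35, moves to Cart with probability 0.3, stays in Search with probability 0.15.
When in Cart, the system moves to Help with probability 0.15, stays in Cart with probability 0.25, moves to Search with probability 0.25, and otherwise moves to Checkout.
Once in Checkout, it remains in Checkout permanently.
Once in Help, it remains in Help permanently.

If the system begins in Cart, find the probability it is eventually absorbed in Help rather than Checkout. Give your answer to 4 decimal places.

Let h(s) be the probability of absorption at Help starting from transient state s. Then h(Help) = 1 and h(Checkout) = 0. By first-step analysis:
h(Search) = 0.15·h(Search) + 0.3·h(Cart) + 0.35·0 + 0.2·1
h(Cart) = 0.25·h(Search) + 0.25·h(Cart) + 0.35·0 + 0.15·1
Solving: h(Search) = 0.3467, h(Cart) = 0.3156.
Starting from Cart, the probability is 0.3156.

0.3156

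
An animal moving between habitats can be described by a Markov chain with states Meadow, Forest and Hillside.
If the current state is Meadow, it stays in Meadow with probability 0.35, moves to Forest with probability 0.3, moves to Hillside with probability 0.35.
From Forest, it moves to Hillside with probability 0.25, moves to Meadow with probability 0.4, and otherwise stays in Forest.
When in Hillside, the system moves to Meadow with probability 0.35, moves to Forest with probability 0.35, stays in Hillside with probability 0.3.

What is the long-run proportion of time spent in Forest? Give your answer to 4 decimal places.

0.3317

Let the stationary distribution be π with π = πP and π_1 + π_2 + π_3 = 1.
π_1 = 0.35·π_1 + 0.4·π_2 + 0.35·π_3
π_2 = 0.3·π_1 + 0.35·π_2 + 0.35·π_3
Solving with the normalization constraint gives π = (0.3666, 0.3317, 0.3017).
So the stationary probability of Forest is 0.3317.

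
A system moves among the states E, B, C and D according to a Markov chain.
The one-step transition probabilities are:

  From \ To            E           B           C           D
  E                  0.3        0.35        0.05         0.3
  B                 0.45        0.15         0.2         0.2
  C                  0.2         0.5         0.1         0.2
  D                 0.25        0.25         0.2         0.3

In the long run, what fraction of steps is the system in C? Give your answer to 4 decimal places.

Let the stationary distribution be π with π = πP and π_1 + π_2 + π_3 + π_4 = 1.
π_1 = 0.3·π_1 + 0.45·π_2 + 0.2·π_3 + 0.25·π_4
π_2 = 0.35·π_1 + 0.15·π_2 + 0.5·π_3 + 0.25·π_4
π_3 = 0.05·π_1 + 0.2·π_2 + 0.1·π_3 + 0.2·π_4
Solving with the normalization constraint gives π = (0.3164, 0.2876, 0.1387, 0.2574).
So the stationary probability of C is 0.1387.

0.1387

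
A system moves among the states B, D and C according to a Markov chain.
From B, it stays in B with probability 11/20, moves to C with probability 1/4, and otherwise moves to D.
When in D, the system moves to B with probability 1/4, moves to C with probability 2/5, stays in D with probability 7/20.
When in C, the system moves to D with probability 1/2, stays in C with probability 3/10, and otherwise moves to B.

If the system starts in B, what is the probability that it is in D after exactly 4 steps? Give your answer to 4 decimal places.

Propagate the distribution vector 4 steps from B.
After 0 steps: (1.0000, 0.0000, 0.0000)
After 1 step: (0.5500, 0.2000, 0.2500)
After 2 steps: (0.4025, 0.3050, 0.2925)
After 3 steps: (0.3561, 0.3335, 0.3104)
After 4 steps: (0.3413, 0.3431, 0.3155)
P(in D after 4 steps) = 0.3431

0.3431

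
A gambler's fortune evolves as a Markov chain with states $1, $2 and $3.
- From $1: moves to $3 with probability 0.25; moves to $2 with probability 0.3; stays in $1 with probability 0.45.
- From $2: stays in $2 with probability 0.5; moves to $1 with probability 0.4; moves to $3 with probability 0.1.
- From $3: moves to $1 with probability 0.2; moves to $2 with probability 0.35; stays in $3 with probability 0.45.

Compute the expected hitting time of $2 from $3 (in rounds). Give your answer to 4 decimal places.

2.9703

Let t(s) be the expected number of rounds to first reach $2 from state s, with t($2) = 0. Conditioning on the first round:
t($1) = 1 + 0.45·t($1) + 0.25·t($3)
t($3) = 1 + 0.2·t($1) + 0.45·t($3)
Solving: t($1) = 3.1683, t($3) = 2.9703.
Expected rounds from $3 to $2: 2.9703.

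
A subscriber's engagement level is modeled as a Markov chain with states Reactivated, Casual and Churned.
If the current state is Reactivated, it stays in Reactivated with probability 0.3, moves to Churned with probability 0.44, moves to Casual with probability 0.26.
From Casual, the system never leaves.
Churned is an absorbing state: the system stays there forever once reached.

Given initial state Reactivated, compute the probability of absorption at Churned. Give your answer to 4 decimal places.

0.6286

Let h(s) be the probability of absorption at Churned starting from transient state s. Then h(Churned) = 1 and h(Casual) = 0. By first-step analysis:
h(Reactivated) = 0.3·h(Reactivated) + 0.26·0 + 0.44·1
Solving: h(Reactivated) = 0.6286.
Starting from Reactivated, the probability is 0.6286.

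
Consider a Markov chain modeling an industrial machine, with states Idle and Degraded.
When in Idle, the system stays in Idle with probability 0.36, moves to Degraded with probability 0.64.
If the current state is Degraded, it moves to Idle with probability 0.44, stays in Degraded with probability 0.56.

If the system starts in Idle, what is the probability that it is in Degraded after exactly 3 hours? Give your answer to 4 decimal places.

Propagate the distribution vector 3 hours from Idle.
After 0 hours: (1.0000, 0.0000)
After 1 hour: (0.3600, 0.6400)
After 2 hours: (0.4112, 0.5888)
After 3 hours: (0.4071, 0.5929)
P(in Degraded after 3 hours) = 0.5929

0.5929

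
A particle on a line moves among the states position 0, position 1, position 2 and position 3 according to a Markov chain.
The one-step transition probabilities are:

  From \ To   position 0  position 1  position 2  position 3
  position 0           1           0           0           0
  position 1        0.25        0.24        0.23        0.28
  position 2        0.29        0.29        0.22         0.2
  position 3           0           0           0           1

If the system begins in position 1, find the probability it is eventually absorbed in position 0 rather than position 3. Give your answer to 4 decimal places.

Let h(s) be the probability of absorption at position 0 starting from transient state s. Then h(position 0) = 1 and h(position 3) = 0. By first-step analysis:
h(position 1) = 0.25·1 + 0.24·h(position 1) + 0.23·h(position 2) + 0.28·0
h(position 2) = 0.29·1 + 0.29·h(position 1) + 0.22·h(position 2) + 0.2·0
Solving: h(position 1) = 0.4974, h(position 2) = 0.5567.
Starting from position 1, the probability is 0.4974.

0.4974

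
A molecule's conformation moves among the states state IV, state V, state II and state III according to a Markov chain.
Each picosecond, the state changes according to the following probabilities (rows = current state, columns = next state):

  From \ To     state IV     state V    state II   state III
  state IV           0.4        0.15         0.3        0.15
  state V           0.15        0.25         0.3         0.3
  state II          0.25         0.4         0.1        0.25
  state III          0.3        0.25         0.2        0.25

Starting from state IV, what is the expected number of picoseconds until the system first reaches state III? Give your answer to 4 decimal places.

4.7525

Let t(s) be the expected number of picoseconds to first reach state III from state s, with t(state III) = 0. Conditioning on the first picosecond:
t(state IV) = 1 + 0.4·t(state IV) + 0.15·t(state V) + 0.3·t(state II)
t(state V) = 1 + 0.15·t(state IV) + 0.25·t(state V) + 0.3·t(state II)
t(state II) = 1 + 0.25·t(state IV) + 0.4·t(state V) + 0.1·t(state II)
Solving: t(state IV) = 4.7525, t(state V) = 3.9604, t(state II) = 4.1914.
Expected picoseconds from state IV to state III: 4.7525.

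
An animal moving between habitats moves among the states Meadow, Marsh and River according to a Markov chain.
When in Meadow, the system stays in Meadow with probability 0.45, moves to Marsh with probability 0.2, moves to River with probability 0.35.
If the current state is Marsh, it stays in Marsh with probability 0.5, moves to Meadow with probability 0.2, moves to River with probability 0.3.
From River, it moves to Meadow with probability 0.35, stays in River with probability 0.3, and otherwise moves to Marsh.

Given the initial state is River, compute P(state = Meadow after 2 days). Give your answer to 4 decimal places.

0.3325

Sum over the intermediate state after 1 day:
P = P(River→Meadow)·P(Meadow→Meadow) + P(River→Marsh)·P(Marsh→Meadow) + P(River→River)·P(River→Meadow)
  = 0.35×0.45 + 0.35×0.2 + 0.3×0.35
  = 0.1575 + 0.0700 + 0.1050 = 0.3325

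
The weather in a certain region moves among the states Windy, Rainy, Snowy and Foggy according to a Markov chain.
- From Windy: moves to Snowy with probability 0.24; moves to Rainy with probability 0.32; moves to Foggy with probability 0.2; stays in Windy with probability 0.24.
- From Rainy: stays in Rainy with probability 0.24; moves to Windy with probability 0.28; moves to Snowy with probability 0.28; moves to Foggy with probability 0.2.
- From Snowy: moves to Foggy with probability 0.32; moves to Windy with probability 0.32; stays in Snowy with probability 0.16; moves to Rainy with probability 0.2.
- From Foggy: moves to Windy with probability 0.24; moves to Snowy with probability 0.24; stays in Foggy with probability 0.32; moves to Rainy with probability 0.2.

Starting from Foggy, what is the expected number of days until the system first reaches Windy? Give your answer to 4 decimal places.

3.7491

Let t(s) be the expected number of days to first reach Windy from state s, with t(Windy) = 0. Conditioning on the first day:
t(Rainy) = 1 + 0.24·t(Rainy) + 0.28·t(Snowy) + 0.2·t(Foggy)
t(Snowy) = 1 + 0.2·t(Rainy) + 0.16·t(Snowy) + 0.32·t(Foggy)
t(Foggy) = 1 + 0.2·t(Rainy) + 0.24·t(Snowy) + 0.32·t(Foggy)
Solving: t(Rainy) = 3.5813, t(Snowy) = 3.4714, t(Foggy) = 3.7491.
Expected days from Foggy to Windy: 3.7491.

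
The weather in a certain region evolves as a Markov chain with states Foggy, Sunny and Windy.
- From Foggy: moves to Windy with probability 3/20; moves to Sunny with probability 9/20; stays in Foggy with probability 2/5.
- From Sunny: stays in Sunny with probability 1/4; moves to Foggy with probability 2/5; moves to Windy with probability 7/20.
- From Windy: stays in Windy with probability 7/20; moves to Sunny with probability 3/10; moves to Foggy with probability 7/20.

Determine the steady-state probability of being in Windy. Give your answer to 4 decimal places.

Let the stationary distribution be π with π = πP and π_1 + π_2 + π_3 = 1.
π_1 = 0.4·π_1 + 0.4·π_2 + 0.35·π_3
π_2 = 0.45·π_1 + 0.25·π_2 + 0.3·π_3
Solving with the normalization constraint gives π = (0.3864, 0.3409, 0.2727).
So the stationary probability of Windy is 0.2727.

0.2727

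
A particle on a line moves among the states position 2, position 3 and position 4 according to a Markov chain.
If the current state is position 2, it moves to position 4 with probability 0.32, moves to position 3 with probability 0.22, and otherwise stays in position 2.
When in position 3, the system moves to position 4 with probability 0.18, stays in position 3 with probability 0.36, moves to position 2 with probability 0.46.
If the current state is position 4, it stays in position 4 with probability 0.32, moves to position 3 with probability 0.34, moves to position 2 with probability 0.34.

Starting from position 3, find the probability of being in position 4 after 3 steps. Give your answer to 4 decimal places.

0.2791

Propagate the distribution vector 3 steps from position 3.
After 0 steps: (0.0000, 1.0000, 0.0000)
After 1 step: (0.4600, 0.3600, 0.1800)
After 2 steps: (0.4384, 0.2920, 0.2696)
After 3 steps: (0.4276, 0.2932, 0.2791)
P(in position 4 after 3 steps) = 0.2791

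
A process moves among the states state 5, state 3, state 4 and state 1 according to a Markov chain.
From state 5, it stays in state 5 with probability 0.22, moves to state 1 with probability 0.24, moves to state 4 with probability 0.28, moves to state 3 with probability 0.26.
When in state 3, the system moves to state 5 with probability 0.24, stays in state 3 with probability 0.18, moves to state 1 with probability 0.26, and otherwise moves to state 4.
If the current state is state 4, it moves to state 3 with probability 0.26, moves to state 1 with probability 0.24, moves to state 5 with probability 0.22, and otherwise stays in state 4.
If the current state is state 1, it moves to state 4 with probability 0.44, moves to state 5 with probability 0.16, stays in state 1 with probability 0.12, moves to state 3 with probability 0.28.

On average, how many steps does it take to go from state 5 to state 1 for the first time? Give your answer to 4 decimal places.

Let t(s) be the expected number of steps to first reach state 1 from state s, with t(state 1) = 0. Conditioning on the first step:
t(state 5) = 1 + 0.22·t(state 5) + 0.26·t(state 3) + 0.28·t(state 4)
t(state 3) = 1 + 0.24·t(state 5) + 0.18·t(state 3) + 0.32·t(state 4)
t(state 4) = 1 + 0.22·t(state 5) + 0.26·t(state 3) + 0.28·t(state 4)
Solving: t(state 5) = 4.0847, t(state 3) = 4.0091, t(state 4) = 4.0847.
Expected steps from state 5 to state 1: 4.0847.

4.0847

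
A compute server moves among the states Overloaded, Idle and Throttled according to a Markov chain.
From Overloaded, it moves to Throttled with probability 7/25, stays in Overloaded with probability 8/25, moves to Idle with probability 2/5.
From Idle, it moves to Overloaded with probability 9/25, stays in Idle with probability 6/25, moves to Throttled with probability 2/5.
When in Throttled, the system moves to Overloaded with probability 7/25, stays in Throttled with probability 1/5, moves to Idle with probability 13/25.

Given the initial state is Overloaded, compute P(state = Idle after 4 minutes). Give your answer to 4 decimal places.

0.3756

Propagate the distribution vector 4 minutes from Overloaded.
After 0 minutes: (1.0000, 0.0000, 0.0000)
After 1 minute: (0.3200, 0.4000, 0.2800)
After 2 minutes: (0.3248, 0.3696, 0.3056)
After 3 minutes: (0.3226, 0.3775, 0.2999)
After 4 minutes: (0.3231, 0.3756, 0.3013)
P(in Idle after 4 minutes) = 0.3756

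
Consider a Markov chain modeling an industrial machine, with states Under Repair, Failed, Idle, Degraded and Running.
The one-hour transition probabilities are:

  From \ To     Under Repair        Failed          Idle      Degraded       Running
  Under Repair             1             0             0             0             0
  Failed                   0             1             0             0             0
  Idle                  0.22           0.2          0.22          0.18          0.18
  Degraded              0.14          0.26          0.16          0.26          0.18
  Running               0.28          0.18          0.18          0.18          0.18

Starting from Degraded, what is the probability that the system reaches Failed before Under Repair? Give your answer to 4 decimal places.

0.5676

Let h(s) be the probability of absorption at Failed starting from transient state s. Then h(Failed) = 1 and h(Under Repair) = 0. By first-step analysis:
h(Idle) = 0.22·0 + 0.2·1 + 0.22·h(Idle) + 0.18·h(Degraded) + 0.18·h(Running)
h(Degraded) = 0.14·0 + 0.26·1 + 0.16·h(Idle) + 0.26·h(Degraded) + 0.18·h(Running)
h(Running) = 0.28·0 + 0.18·1 + 0.18·h(Idle) + 0.18·h(Degraded) + 0.18·h(Running)
Solving: h(Idle) = 0.4917, h(Degraded) = 0.5676, h(Running) = 0.4521.
Starting from Degraded, the probability is 0.5676.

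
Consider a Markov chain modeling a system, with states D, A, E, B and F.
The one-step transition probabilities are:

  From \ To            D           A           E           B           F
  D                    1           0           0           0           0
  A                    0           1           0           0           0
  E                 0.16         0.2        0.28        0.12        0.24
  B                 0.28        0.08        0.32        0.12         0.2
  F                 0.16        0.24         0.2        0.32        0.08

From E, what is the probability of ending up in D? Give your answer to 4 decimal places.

Let h(s) be the probability of absorption at D starting from transient state s. Then h(D) = 1 and h(A) = 0. By first-step analysis:
h(E) = 0.16·1 + 0.2·0 + 0.28·h(E) + 0.12·h(B) + 0.24·h(F)
h(B) = 0.28·1 + 0.08·0 + 0.32·h(E) + 0.12·h(B) + 0.2·h(F)
h(F) = 0.16·1 + 0.24·0 + 0.2·h(E) + 0.32·h(B) + 0.08·h(F)
Solving: h(E) = 0.4870, h(B) = 0.6068, h(F) = 0.4908.
Starting from E, the probability is 0.4870.

0.4870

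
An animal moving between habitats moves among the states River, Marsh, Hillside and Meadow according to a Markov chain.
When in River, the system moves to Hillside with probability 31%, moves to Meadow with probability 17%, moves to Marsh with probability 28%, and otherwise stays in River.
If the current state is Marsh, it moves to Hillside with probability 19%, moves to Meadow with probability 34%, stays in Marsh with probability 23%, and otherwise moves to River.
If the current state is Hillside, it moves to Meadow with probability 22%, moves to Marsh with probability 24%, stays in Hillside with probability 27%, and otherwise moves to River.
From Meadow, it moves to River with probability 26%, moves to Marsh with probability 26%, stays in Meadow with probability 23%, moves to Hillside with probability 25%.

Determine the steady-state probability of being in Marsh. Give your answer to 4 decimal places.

0.2524

Let the stationary distribution be π with π = πP and π_1 + π_2 + π_3 + π_4 = 1.
π_1 = 0.24·π_1 + 0.24·π_2 + 0.27·π_3 + 0.26·π_4
π_2 = 0.28·π_1 + 0.23·π_2 + 0.24·π_3 + 0.26·π_4
π_3 = 0.31·π_1 + 0.19·π_2 + 0.27·π_3 + 0.25·π_4
Solving with the normalization constraint gives π = (0.2525, 0.2524, 0.2551, 0.2401).
So the stationary probability of Marsh is 0.2524.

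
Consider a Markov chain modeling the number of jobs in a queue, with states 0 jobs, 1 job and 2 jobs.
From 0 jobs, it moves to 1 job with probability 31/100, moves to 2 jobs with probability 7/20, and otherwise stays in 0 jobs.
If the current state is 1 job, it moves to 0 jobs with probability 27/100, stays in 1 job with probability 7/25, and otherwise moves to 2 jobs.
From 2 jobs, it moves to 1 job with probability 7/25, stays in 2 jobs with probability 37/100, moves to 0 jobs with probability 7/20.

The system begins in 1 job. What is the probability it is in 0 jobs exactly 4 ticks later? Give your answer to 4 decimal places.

0.3236

Propagate the distribution vector 4 ticks from 1 job.
After 0 ticks: (0.0000, 1.0000, 0.0000)
After 1 tick: (0.2700, 0.2800, 0.4500)
After 2 ticks: (0.3249, 0.2881, 0.3870)
After 3 ticks: (0.3237, 0.2897, 0.3866)
After 4 ticks: (0.3236, 0.2897, 0.3867)
P(in 0 jobs after 4 ticks) = 0.3236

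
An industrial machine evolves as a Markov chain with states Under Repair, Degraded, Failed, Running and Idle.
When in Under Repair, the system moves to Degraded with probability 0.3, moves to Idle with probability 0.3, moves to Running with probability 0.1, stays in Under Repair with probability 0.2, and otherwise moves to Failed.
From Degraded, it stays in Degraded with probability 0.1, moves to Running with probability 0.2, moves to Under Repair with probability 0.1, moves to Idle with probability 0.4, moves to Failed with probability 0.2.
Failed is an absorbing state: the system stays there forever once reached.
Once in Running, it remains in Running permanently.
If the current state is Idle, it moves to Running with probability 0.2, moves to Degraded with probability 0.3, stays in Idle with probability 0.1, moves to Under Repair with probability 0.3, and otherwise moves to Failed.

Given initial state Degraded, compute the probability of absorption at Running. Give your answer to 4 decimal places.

0.5439

Let h(s) be the probability of absorption at Running starting from transient state s. Then h(Running) = 1 and h(Failed) = 0. By first-step analysis:
h(Under Repair) = 0.2·h(Under Repair) + 0.3·h(Degraded) + 0.1·0 + 0.1·1 + 0.3·h(Idle)
h(Degraded) = 0.1·h(Under Repair) + 0.1·h(Degraded) + 0.2·0 + 0.2·1 + 0.4·h(Idle)
h(Idle) = 0.3·h(Under Repair) + 0.3·h(Degraded) + 0.1·0 + 0.2·1 + 0.1·h(Idle)
Solving: h(Under Repair) = 0.5489, h(Degraded) = 0.5439, h(Idle) = 0.5865.
Starting from Degraded, the probability is 0.5439.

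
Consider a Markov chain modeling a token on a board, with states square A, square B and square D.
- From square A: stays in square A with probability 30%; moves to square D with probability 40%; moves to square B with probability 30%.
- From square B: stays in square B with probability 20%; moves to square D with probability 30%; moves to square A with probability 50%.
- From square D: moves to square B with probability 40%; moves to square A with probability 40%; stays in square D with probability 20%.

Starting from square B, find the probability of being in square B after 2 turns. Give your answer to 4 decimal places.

Sum over the intermediate state after 1 turn:
P = P(square B→square A)·P(square A→square B) + P(square B→square B)·P(square B→square B) + P(square B→square D)·P(square D→square B)
  = 0.5×0.3 + 0.2×0.2 + 0.3×0.4
  = 0.1500 + 0.0400 + 0.1200 = 0.3100

0.3100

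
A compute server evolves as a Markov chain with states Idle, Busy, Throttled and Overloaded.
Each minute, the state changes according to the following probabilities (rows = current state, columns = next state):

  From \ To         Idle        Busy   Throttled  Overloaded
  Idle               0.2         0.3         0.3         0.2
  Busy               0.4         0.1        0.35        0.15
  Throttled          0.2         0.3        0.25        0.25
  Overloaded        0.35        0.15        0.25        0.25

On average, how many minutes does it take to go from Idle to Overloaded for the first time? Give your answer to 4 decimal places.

4.9412

Let t(s) be the expected number of minutes to first reach Overloaded from state s, with t(Overloaded) = 0. Conditioning on the first minute:
t(Idle) = 1 + 0.2·t(Idle) + 0.3·t(Busy) + 0.3·t(Throttled)
t(Busy) = 1 + 0.4·t(Idle) + 0.1·t(Busy) + 0.35·t(Throttled)
t(Throttled) = 1 + 0.2·t(Idle) + 0.3·t(Busy) + 0.25·t(Throttled)
Solving: t(Idle) = 4.9412, t(Busy) = 5.1373, t(Throttled) = 4.7059.
Expected minutes from Idle to Overloaded: 4.9412.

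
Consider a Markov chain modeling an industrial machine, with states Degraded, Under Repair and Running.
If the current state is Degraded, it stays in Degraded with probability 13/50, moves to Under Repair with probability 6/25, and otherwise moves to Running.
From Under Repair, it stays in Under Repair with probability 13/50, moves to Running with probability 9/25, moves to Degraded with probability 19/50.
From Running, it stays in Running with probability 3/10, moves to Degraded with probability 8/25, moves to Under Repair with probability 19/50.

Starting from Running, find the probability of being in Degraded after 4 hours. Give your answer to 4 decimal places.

Propagate the distribution vector 4 hours from Running.
After 0 hours: (0.0000, 0.0000, 1.0000)
After 1 hour: (0.3200, 0.3800, 0.3000)
After 2 hours: (0.3236, 0.2896, 0.3868)
After 3 hours: (0.3180, 0.2999, 0.3821)
After 4 hours: (0.3189, 0.2995, 0.3816)
P(in Degraded after 4 hours) = 0.3189

0.3189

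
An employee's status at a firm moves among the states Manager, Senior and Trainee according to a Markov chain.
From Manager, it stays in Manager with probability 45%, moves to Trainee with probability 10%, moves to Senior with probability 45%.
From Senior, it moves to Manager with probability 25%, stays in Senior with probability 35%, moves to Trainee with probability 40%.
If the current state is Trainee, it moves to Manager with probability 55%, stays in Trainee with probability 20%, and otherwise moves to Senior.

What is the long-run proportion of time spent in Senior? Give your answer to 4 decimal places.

0.3667

Let the stationary distribution be π with π = πP and π_1 + π_2 + π_3 = 1.
π_1 = 0.45·π_1 + 0.25·π_2 + 0.55·π_3
π_2 = 0.45·π_1 + 0.35·π_2 + 0.25·π_3
Solving with the normalization constraint gives π = (0.4000, 0.3667, 0.2333).
So the stationary probability of Senior is 0.3667.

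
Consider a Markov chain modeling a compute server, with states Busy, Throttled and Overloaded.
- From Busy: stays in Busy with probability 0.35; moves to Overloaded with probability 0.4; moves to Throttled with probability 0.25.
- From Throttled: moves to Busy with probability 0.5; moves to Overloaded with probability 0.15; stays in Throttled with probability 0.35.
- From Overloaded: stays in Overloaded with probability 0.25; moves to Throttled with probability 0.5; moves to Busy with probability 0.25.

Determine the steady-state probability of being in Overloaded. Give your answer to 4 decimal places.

Let the stationary distribution be π with π = πP and π_1 + π_2 + π_3 = 1.
π_1 = 0.35·π_1 + 0.5·π_2 + 0.25·π_3
π_2 = 0.25·π_1 + 0.35·π_2 + 0.5·π_3
Solving with the normalization constraint gives π = (0.3759, 0.3531, 0.2711).
So the stationary probability of Overloaded is 0.2711.

0.2711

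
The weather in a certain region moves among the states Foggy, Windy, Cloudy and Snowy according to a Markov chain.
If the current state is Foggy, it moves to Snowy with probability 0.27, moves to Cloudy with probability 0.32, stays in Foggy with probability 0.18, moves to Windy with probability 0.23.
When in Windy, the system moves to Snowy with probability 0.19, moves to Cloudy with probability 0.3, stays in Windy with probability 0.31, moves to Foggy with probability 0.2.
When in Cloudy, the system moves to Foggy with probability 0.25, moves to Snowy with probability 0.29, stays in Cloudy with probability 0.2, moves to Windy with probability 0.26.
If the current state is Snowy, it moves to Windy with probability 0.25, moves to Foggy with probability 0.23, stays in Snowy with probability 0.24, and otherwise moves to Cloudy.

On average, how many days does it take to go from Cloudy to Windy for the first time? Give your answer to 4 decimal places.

3.9932

Let t(s) be the expected number of days to first reach Windy from state s, with t(Windy) = 0. Conditioning on the first day:
t(Foggy) = 1 + 0.18·t(Foggy) + 0.32·t(Cloudy) + 0.27·t(Snowy)
t(Cloudy) = 1 + 0.25·t(Foggy) + 0.2·t(Cloudy) + 0.29·t(Snowy)
t(Snowy) = 1 + 0.23·t(Foggy) + 0.28·t(Cloudy) + 0.24·t(Snowy)
Solving: t(Foggy) = 4.1045, t(Cloudy) = 3.9932, t(Snowy) = 4.0291.
Expected days from Cloudy to Windy: 3.9932.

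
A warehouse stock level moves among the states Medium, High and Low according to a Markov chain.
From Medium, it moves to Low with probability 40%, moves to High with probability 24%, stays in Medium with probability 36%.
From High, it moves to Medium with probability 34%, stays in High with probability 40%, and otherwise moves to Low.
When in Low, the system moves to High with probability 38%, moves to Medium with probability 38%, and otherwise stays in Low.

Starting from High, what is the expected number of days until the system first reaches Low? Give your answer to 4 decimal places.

Let t(s) be the expected number of days to first reach Low from state s, with t(Low) = 0. Conditioning on the first day:
t(Medium) = 1 + 0.36·t(Medium) + 0.24·t(High)
t(High) = 1 + 0.34·t(Medium) + 0.4·t(High)
Solving: t(Medium) = 2.7778, t(High) = 3.2407.
Expected days from High to Low: 3.2407.

3.2407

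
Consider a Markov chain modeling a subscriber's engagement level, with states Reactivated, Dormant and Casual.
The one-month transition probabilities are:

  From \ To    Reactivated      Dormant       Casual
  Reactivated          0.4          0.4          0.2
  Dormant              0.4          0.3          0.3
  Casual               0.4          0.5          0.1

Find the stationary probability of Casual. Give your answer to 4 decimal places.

0.2167

Let the stationary distribution be π with π = πP and π_1 + π_2 + π_3 = 1.
π_1 = 0.4·π_1 + 0.4·π_2 + 0.4·π_3
π_2 = 0.4·π_1 + 0.3·π_2 + 0.5·π_3
Solving with the normalization constraint gives π = (0.4000, 0.3833, 0.2167).
So the stationary probability of Casual is 0.2167.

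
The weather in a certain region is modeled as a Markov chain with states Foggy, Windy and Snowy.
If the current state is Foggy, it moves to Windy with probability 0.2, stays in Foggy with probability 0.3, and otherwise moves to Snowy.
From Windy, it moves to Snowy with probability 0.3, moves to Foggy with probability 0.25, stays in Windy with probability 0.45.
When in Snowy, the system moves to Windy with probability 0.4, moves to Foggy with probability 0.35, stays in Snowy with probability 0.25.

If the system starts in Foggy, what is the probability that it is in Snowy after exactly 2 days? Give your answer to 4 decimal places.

0.3350

Sum over the intermediate state after 1 day:
P = P(Foggy→Foggy)·P(Foggy→Snowy) + P(Foggy→Windy)·P(Windy→Snowy) + P(Foggy→Snowy)·P(Snowy→Snowy)
  = 0.3×0.5 + 0.2×0.3 + 0.5×0.25
  = 0.1500 + 0.0600 + 0.1250 = 0.3350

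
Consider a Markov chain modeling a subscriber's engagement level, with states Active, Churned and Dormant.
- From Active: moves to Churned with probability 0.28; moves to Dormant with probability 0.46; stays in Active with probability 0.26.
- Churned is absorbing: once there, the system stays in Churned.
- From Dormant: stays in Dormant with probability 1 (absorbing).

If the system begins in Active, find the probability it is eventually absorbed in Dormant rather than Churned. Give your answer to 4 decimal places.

0.6216

Let h(s) be the probability of absorption at Dormant starting from transient state s. Then h(Dormant) = 1 and h(Churned) = 0. By first-step analysis:
h(Active) = 0.26·h(Active) + 0.28·0 + 0.46·1
Solving: h(Active) = 0.6216.
Starting from Active, the probability is 0.6216.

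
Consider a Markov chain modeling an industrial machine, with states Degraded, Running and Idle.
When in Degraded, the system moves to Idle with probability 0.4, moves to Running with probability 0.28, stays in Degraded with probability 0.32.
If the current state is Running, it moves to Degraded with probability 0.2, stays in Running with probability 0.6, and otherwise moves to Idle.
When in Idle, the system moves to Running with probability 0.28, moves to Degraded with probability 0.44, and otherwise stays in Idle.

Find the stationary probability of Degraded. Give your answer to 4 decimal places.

Let the stationary distribution be π with π = πP and π_1 + π_2 + π_3 = 1.
π_1 = 0.32·π_1 + 0.2·π_2 + 0.44·π_3
π_2 = 0.28·π_1 + 0.6·π_2 + 0.28·π_3
Solving with the normalization constraint gives π = (0.3046, 0.4118, 0.2836).
So the stationary probability of Degraded is 0.3046.

0.3046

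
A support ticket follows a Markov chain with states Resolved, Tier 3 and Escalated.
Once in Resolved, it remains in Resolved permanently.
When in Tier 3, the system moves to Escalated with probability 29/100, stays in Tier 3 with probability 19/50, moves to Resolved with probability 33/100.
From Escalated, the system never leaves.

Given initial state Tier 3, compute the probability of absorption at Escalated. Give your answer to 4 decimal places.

Let h(s) be the probability of absorption at Escalated starting from transient state s. Then h(Escalated) = 1 and h(Resolved) = 0. By first-step analysis:
h(Tier 3) = 0.33·0 + 0.38·h(Tier 3) + 0.29·1
Solving: h(Tier 3) = 0.4677.
Starting from Tier 3, the probability is 0.4677.

0.4677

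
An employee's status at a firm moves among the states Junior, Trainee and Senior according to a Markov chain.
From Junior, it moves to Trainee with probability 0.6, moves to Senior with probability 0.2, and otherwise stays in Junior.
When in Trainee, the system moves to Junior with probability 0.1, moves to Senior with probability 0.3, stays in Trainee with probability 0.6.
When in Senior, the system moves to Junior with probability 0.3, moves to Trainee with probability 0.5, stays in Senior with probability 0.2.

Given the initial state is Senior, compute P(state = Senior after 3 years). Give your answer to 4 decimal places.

0.2580

Propagate the distribution vector 3 years from Senior.
After 0 years: (0.0000, 0.0000, 1.0000)
After 1 year: (0.3000, 0.5000, 0.2000)
After 2 years: (0.1700, 0.5800, 0.2500)
After 3 years: (0.1670, 0.5750, 0.2580)
P(in Senior after 3 years) = 0.2580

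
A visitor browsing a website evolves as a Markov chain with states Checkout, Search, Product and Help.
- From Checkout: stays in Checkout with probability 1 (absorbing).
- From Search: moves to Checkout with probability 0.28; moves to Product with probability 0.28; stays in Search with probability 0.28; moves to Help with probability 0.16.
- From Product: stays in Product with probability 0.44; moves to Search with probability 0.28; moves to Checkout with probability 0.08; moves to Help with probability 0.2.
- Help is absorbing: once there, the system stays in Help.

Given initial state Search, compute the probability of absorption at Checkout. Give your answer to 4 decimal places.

Let h(s) be the probability of absorption at Checkout starting from transient state s. Then h(Checkout) = 1 and h(Help) = 0. By first-step analysis:
h(Search) = 0.28·1 + 0.28·h(Search) + 0.28·h(Product) + 0.16·0
h(Product) = 0.08·1 + 0.28·h(Search) + 0.44·h(Product) + 0.2·0
Solving: h(Search) = 0.5517, h(Product) = 0.4187.
Starting from Search, the probability is 0.5517.

0.5517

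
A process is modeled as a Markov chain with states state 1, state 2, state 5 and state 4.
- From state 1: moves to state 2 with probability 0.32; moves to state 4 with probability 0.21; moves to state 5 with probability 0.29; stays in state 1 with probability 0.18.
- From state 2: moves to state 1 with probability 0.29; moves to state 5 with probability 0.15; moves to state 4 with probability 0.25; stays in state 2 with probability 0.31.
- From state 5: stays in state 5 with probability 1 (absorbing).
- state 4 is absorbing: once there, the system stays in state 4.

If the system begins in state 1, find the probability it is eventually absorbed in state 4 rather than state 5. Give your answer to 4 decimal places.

Let h(s) be the probability of absorption at state 4 starting from transient state s. Then h(state 4) = 1 and h(state 5) = 0. By first-step analysis:
h(state 1) = 0.18·h(state 1) + 0.32·h(state 2) + 0.29·0 + 0.21·1
h(state 2) = 0.29·h(state 1) + 0.31·h(state 2) + 0.15·0 + 0.25·1
Solving: h(state 1) = 0.4755, h(state 2) = 0.5622.
Starting from state 1, the probability is 0.4755.

0.4755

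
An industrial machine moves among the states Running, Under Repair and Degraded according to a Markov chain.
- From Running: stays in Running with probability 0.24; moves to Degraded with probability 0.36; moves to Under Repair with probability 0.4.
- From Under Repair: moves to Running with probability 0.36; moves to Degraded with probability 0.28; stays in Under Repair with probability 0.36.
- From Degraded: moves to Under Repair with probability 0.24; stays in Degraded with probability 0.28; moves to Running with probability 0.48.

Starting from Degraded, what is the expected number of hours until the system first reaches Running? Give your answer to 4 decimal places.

Let t(s) be the expected number of hours to first reach Running from state s, with t(Running) = 0. Conditioning on the first hour:
t(Under Repair) = 1 + 0.36·t(Under Repair) + 0.28·t(Degraded)
t(Degraded) = 1 + 0.24·t(Under Repair) + 0.28·t(Degraded)
Solving: t(Under Repair) = 2.5407, t(Degraded) = 2.2358.
Expected hours from Degraded to Running: 2.2358.

2.2358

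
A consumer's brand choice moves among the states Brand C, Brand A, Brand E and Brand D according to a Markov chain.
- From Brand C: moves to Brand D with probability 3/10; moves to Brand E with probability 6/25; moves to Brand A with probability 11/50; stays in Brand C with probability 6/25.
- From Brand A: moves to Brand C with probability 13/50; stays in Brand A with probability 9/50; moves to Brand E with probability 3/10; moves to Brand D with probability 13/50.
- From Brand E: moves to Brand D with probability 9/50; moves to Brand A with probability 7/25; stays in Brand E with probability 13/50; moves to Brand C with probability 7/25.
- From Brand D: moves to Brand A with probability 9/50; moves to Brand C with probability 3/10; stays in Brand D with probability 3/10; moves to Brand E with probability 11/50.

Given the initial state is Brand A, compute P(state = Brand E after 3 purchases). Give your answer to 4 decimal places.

Propagate the distribution vector 3 purchases from Brand A.
After 0 purchases: (0.0000, 1.0000, 0.0000, 0.0000)
After 1 purchase: (0.2600, 0.1800, 0.3000, 0.2600)
After 2 purchases: (0.2712, 0.2204, 0.2516, 0.2568)
After 3 purchases: (0.2699, 0.2160, 0.2531, 0.2610)
P(in Brand E after 3 purchases) = 0.2531

0.2531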